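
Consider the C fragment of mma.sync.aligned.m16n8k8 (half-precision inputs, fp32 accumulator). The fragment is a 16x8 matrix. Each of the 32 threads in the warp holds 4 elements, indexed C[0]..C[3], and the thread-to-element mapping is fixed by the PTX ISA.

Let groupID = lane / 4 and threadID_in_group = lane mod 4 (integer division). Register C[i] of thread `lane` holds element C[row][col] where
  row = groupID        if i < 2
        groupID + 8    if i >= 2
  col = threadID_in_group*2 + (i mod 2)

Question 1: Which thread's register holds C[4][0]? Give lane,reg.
r:4=>grp=4,rB=0  c:0=>tig=0,lo=0
L=4*4+0=16  i=0*2+0=0

16,0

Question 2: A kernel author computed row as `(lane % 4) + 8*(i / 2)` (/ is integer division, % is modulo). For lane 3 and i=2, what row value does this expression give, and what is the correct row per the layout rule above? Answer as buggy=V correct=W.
`(lane % 4) + 8*(i / 2)`[3,2]->11
3: g=0,t=3
[2] (0+8,3*2+0) = (8,6)
row: 11 vs 8

buggy=11 correct=8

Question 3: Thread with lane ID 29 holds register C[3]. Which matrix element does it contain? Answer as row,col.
lane 29: g=7 (29/4), t=1 (29%4)
i=3: r=7+8=15, c=1*2+1=3

15,3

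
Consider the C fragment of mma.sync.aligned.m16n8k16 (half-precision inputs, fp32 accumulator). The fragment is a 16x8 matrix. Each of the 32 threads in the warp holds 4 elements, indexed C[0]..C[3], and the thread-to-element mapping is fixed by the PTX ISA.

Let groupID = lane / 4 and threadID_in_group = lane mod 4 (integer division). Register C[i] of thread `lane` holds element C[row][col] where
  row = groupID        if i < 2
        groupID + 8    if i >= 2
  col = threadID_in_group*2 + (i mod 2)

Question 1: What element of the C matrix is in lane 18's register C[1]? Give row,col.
4,5

lane 18->18/4=4, 18 mod 4=2
i=1  r:4+0->4  c:2·2+1->5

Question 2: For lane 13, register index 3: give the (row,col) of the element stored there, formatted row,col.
11,3

lane 13: G=3 (13/4), T=1 (13%4)
i=3: r=3+8=11, c=1*2+1=3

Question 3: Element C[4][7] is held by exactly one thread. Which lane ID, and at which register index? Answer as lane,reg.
r=4->g=4,rb=0  c=7->t=3,b0=1
L=4*4+3=19  i=0*2+1=1

19,1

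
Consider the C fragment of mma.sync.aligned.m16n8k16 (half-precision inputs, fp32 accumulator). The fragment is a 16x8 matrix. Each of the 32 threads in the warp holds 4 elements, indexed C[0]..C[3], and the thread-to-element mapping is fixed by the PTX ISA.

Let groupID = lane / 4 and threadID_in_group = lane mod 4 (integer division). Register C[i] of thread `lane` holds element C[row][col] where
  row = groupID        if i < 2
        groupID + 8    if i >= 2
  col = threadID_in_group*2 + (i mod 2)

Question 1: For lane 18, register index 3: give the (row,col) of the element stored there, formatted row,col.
12,5

lane 18⇒18/4=4, 18 mod 4=2
i=3  r:4+8⇒12  c:2·2+1⇒5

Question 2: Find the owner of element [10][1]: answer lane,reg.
r=10→G=2,rhi=1  c=1→T=0,p=1
L=2*4+0=8  i=1*2+1=3

8,3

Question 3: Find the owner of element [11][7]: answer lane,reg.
r=11⇒gr=3,Rb=1  c=7⇒th=3,odd=1
L=3*4+3=15  i=1*2+1=3

15,3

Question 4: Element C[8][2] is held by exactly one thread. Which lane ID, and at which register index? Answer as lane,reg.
r=8⇒gr=0,Rb=1  c=2⇒th=1,odd=0
L=0*4+1=1  i=1*2+0=2

1,2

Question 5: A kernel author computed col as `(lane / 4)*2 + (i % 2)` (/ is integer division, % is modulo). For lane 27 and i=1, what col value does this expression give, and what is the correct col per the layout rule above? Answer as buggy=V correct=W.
buggy=13 correct=7

`(lane / 4)*2 + (i % 2)`[27,1]=>13
L=27=>grp=27>>2=6, tig=27&3=3
[1]=>row 6+0=6  col 3·2+1=7
col: 13 vs 7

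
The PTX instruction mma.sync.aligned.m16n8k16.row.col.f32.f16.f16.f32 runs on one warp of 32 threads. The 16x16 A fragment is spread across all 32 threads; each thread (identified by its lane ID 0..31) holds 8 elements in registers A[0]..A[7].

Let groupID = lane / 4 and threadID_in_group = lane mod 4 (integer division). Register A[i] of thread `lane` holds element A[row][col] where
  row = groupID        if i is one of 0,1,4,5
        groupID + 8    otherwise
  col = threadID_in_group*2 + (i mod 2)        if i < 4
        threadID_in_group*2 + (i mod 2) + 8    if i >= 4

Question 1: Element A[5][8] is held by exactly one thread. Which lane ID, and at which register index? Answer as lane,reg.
r=5⇒gr=5,Rb=0  c=8⇒Cb=1,th=0,odd=0
L=5*4+0=20  i=1*4+0*2+0=4

20,4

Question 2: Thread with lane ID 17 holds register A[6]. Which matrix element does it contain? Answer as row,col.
L=17→G=17>>2=4, T=17&3=1
[6]→row 4+8=12  col 1·2+0+8=10

12,10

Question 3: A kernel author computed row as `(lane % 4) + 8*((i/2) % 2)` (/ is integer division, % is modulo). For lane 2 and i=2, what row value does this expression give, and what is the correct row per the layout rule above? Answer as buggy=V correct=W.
`(lane % 4) + 8*((i/2) % 2)`[2,2]->10
lane 2->2/4=0, 2 mod 4=2
i=2  r:0+8->8  c:2·2+0+0->4
row: 10 vs 8

buggy=10 correct=8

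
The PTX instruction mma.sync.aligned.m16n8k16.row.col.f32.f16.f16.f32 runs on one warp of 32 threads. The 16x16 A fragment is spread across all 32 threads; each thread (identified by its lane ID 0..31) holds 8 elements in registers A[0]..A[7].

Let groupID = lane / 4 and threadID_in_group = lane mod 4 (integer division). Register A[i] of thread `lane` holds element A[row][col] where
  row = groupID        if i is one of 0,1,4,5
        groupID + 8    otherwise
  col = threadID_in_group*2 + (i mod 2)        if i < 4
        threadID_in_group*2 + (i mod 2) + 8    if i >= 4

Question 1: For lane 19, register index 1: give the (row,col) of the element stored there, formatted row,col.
L=19→G=19>>2=4, T=19&3=3
[1]→row 4+0=4  col 3·2+1+0=7

4,7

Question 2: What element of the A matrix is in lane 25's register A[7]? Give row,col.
L=25->g=25>>2=6, t=25&3=1
[7]->row 6+8=14  col 1·2+1+8=11

14,11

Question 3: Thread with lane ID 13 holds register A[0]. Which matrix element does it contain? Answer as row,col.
3,2

lane 13⇒13/4=3, 13 mod 4=1
i=0  r:3+0⇒3  c:2·1+0+0⇒2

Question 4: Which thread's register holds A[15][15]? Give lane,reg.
31,7

r=15->g=7,rb=1  c=15->cb=1,t=3,b0=1
L=7*4+3=31  i=1*4+1*2+1=7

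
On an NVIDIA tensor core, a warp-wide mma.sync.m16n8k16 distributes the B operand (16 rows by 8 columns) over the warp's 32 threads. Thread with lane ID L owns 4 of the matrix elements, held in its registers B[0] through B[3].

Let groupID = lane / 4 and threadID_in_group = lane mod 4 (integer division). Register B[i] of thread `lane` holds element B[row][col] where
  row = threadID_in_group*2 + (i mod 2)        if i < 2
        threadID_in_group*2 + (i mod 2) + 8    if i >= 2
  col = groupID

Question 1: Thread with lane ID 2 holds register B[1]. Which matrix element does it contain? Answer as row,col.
5,0

lane 2->2/4=0, 2 mod 4=2
i=1  r:2·2+1+0->5  c:0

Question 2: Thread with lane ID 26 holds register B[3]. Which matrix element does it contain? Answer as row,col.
13,6

L=26=>grp=26>>2=6, tig=26&3=2
[3]=>row 2·2+1+8=13  col grp=6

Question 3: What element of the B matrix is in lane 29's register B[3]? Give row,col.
lane 29⇒29/4=7, 29 mod 4=1
i=3  r:2·1+1+8⇒11  c:7

11,7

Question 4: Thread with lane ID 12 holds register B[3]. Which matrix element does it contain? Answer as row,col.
L=12→G=12>>2=3, T=12&3=0
[3]→row 0·2+1+8=9  col G=3

9,3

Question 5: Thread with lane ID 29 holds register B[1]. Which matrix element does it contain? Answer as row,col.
lane 29->29/4=7, 29 mod 4=1
i=1  r:2·1+1+0->3  c:7

3,7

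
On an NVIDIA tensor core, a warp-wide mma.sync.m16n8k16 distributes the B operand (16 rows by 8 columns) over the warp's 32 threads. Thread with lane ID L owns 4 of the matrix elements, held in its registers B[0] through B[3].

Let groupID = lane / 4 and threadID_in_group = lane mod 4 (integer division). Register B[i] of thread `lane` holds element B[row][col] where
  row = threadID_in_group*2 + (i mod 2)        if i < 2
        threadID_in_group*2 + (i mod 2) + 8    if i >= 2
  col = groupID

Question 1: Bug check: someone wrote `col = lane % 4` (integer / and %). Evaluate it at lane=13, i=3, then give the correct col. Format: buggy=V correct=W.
`lane % 4`[13,3]->1
L=13->gid=13>>2=3, tid=13&3=1
[3]->row 1·2+1+8=11  col gid=3
col: 1 vs 3

buggy=1 correct=3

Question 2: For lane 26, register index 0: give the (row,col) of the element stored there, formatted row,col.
26: gid=6,tid=2
[0] (2*2+0+0,6) = (4,6)

4,6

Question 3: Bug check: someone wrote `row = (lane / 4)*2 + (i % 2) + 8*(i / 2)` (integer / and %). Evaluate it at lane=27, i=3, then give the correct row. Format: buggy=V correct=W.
`(lane / 4)*2 + (i % 2) + 8*(i / 2)`[27,3]=>21
lane 27: grp=6 (27/4), tig=3 (27%4)
i=3: r=3*2+1+8=15, c=grp=6
row: 21 vs 15

buggy=21 correct=15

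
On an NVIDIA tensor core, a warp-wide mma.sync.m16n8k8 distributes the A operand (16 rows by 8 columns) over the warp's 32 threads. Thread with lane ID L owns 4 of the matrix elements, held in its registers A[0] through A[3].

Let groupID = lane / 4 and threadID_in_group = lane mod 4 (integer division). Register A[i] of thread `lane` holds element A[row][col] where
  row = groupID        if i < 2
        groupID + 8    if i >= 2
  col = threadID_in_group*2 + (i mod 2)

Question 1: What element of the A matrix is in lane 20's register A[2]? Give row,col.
lane 20: gr=5 (20/4), th=0 (20%4)
i=2: r=5+8=13, c=0*2+0=0

13,0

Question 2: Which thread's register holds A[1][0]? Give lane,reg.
r: 1->gid=1,r8=0  c: 0->tid=0,i&1=0
L=1*4+0=4  i=0*2+0=0

4,0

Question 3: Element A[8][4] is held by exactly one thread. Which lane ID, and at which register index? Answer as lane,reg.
r=8⇒gr=0,Rb=1  c=4⇒th=2,odd=0
L=0*4+2=2  i=1*2+0=2

2,2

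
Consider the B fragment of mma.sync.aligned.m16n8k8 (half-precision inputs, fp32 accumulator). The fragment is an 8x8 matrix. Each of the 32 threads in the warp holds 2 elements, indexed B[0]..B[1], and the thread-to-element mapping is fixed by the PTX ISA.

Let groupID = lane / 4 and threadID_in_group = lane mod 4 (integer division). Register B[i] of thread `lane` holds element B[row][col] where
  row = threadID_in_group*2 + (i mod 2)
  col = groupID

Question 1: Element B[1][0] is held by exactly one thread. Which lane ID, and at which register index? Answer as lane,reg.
c=0→G=0  r=1→T=0,p=1
L=0*4+0=0  i=1=1

0,1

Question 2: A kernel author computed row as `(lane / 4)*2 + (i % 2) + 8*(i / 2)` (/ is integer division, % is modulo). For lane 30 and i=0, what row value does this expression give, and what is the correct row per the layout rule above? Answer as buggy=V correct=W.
`(lane / 4)*2 + (i % 2) + 8*(i / 2)`[30,0]=>14
lane 30=>30/4=7, 30 mod 4=2
i=0  r:2·2+0=>4  c:7
row: 14 vs 4

buggy=14 correct=4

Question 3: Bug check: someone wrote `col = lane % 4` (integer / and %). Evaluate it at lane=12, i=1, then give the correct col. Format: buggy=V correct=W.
`lane % 4`[12,1]⇒0
L=12⇒gr=12>>2=3, th=12&3=0
[1]⇒row 0·2+1=1  col gr=3
col: 0 vs 3

buggy=0 correct=3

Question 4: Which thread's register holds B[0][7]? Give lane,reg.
28,0

c: 7->gid=7  r: 0->tid=0,i&1=0
L=7*4+0=28  i=0=0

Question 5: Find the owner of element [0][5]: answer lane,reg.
20,0

c=5→G=5  r=0→T=0,p=0
L=5*4+0=20  i=0=0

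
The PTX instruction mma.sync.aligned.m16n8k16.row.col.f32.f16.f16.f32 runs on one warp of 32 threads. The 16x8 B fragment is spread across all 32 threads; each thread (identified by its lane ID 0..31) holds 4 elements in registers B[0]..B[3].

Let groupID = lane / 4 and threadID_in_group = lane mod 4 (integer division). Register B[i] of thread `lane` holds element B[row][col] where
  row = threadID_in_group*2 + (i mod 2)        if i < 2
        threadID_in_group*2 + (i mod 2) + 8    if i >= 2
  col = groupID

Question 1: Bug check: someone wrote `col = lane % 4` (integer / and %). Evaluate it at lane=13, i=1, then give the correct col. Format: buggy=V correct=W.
buggy=1 correct=3

`lane % 4`[13,1]->1
13: g=3,t=1
[1] (1*2+1+0,3) = (3,3)
col: 1 vs 3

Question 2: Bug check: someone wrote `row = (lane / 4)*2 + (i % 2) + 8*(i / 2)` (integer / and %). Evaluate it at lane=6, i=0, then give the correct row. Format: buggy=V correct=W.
`(lane / 4)*2 + (i % 2) + 8*(i / 2)`[6,0]⇒2
L=6⇒gr=6>>2=1, th=6&3=2
[0]⇒row 2·2+0+0=4  col gr=1
row: 2 vs 4

buggy=2 correct=4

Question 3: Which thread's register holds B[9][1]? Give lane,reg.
4,3

c=1⇒gr=1  r=9⇒Rb=1,th=0,odd=1
L=1*4+0=4  i=1*2+1=3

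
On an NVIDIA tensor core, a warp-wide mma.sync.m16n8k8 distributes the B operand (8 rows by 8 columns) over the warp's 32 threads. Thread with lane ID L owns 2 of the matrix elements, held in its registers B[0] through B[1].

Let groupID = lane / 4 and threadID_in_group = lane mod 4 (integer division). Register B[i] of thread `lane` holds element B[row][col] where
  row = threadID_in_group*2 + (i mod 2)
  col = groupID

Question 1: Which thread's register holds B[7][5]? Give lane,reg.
23,1

c=5→G=5  r=7→T=3,p=1
L=5*4+3=23  i=1=1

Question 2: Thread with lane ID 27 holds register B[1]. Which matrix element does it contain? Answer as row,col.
7,6

lane 27: gr=6 (27/4), th=3 (27%4)
i=1: r=3*2+1=7, c=gr=6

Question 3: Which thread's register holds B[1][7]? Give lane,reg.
28,1

c=7⇒gr=7  r=1⇒th=0,odd=1
L=7*4+0=28  i=1=1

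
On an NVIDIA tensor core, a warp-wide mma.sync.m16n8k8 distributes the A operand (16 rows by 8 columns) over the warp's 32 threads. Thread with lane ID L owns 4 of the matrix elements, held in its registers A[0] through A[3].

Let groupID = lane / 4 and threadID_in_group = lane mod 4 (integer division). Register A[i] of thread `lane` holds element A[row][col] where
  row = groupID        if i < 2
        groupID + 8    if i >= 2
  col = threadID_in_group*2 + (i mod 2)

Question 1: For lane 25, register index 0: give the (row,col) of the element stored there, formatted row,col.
6,2

25: g=6,t=1
[0] (6+0,1*2+0) = (6,2)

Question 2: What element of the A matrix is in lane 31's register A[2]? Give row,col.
31: G=7,T=3
[2] (7+8,3*2+0) = (15,6)

15,6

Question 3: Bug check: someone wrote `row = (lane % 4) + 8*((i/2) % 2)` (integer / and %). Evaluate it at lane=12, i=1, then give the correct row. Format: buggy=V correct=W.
buggy=0 correct=3

`(lane % 4) + 8*((i/2) % 2)`[12,1]->0
lane 12->12/4=3, 12 mod 4=0
i=1  r:3+0->3  c:2·0+1->1
row: 0 vs 3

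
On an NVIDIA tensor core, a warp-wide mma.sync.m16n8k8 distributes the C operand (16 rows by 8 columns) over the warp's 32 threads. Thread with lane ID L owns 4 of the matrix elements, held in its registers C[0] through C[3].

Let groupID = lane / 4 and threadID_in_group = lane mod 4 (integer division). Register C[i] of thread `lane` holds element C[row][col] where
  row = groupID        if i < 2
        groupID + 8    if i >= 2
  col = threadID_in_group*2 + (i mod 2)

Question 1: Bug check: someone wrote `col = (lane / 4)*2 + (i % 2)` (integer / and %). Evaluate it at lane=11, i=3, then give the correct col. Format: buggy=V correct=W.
buggy=5 correct=7

`(lane / 4)*2 + (i % 2)`[11,3]->5
lane 11: g=2 (11/4), t=3 (11%4)
i=3: r=2+8=10, c=3*2+1=7
col: 5 vs 7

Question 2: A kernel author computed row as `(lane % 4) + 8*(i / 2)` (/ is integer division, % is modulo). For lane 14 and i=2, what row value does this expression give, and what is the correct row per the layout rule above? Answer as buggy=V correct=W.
buggy=10 correct=11

`(lane % 4) + 8*(i / 2)`[14,2]→10
L=14→G=14>>2=3, T=14&3=2
[2]→row 3+8=11  col 2·2+0=4
row: 10 vs 11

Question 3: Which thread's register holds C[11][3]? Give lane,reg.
13,3

r: 11->gid=3,r8=1  c: 3->tid=1,i&1=1
L=3*4+1=13  i=1*2+1=3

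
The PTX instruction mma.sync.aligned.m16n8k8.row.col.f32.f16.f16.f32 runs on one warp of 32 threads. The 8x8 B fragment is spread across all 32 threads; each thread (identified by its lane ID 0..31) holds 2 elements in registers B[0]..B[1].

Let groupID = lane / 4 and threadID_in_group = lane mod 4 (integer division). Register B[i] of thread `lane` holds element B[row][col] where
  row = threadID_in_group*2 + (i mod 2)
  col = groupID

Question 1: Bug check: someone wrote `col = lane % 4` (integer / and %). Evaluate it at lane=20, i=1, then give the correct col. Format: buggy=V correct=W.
`lane % 4`[20,1]=>0
lane 20=>20/4=5, 20 mod 4=0
i=1  r:2·0+1=>1  c:5
col: 0 vs 5

buggy=0 correct=5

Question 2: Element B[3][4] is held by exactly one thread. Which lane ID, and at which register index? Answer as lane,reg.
c: 4->gid=4  r: 3->tid=1,i&1=1
L=4*4+1=17  i=1=1

17,1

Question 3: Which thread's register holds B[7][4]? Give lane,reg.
c=4⇒gr=4  r=7⇒th=3,odd=1
L=4*4+3=19  i=1=1

19,1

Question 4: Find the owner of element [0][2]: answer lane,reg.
8,0

c=2⇒gr=2  r=0⇒th=0,odd=0
L=2*4+0=8  i=0=0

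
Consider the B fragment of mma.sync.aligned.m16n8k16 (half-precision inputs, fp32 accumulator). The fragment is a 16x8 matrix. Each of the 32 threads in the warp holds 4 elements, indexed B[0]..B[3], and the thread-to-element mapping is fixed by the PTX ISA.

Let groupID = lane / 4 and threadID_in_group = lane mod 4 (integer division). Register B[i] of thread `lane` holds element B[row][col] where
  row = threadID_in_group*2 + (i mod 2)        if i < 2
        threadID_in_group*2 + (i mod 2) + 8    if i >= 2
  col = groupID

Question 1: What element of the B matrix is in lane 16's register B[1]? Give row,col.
16: G=4,T=0
[1] (0*2+1+0,4) = (1,4)

1,4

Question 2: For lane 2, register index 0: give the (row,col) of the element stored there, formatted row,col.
4,0

2: G=0,T=2
[0] (2*2+0+0,0) = (4,0)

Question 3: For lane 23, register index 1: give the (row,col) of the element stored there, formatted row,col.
7,5

lane 23->23/4=5, 23 mod 4=3
i=1  r:2·3+1+0->7  c:5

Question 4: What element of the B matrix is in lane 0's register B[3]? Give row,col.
9,0

lane 0: grp=0 (0/4), tig=0 (0%4)
i=3: r=0*2+1+8=9, c=grp=0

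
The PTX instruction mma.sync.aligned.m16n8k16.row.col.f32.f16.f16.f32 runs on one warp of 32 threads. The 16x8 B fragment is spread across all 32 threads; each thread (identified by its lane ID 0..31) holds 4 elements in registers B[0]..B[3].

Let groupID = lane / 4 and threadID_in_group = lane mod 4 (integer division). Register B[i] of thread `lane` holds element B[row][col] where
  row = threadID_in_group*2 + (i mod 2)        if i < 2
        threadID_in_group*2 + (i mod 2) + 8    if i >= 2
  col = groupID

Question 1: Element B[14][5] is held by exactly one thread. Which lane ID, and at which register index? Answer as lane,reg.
23,2

c=5⇒gr=5  r=14⇒Rb=1,th=3,odd=0
L=5*4+3=23  i=1*2+0=2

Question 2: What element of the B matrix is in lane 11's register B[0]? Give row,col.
11: gid=2,tid=3
[0] (3*2+0+0,2) = (6,2)

6,2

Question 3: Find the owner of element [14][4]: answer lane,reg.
c=4⇒gr=4  r=14⇒Rb=1,th=3,odd=0
L=4*4+3=19  i=1*2+0=2

19,2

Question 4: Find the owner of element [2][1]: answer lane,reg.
5,0

c=1->g=1  r=2->rb=0,t=1,b0=0
L=1*4+1=5  i=0*2+0=0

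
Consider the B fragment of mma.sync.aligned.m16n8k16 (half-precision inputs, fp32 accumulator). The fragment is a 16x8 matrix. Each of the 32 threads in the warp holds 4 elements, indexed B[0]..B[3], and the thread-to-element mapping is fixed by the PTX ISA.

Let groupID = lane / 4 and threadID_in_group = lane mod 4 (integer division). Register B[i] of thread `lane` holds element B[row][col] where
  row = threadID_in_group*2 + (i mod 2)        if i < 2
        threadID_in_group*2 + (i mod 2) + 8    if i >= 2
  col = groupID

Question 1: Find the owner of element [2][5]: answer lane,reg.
21,0

c: 5->gid=5  r: 2->r8=0,tid=1,i&1=0
L=5*4+1=21  i=0*2+0=0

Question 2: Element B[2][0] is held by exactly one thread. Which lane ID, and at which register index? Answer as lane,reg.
1,0

c=0->g=0  r=2->rb=0,t=1,b0=0
L=0*4+1=1  i=0*2+0=0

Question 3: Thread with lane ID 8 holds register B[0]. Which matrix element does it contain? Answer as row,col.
0,2

lane 8: grp=2 (8/4), tig=0 (8%4)
i=0: r=0*2+0+0=0, c=grp=2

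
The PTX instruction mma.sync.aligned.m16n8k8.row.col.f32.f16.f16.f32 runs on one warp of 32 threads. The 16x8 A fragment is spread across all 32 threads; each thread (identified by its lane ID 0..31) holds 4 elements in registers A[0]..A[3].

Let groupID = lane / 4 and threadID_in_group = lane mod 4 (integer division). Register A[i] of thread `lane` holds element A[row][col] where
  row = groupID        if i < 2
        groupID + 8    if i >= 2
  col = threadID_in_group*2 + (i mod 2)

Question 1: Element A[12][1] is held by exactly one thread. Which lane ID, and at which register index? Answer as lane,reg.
r=12->g=4,rb=1  c=1->t=0,b0=1
L=4*4+0=16  i=1*2+1=3

16,3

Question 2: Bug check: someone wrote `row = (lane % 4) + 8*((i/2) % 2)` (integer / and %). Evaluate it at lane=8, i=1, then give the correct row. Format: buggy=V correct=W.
`(lane % 4) + 8*((i/2) % 2)`[8,1]⇒0
8: gr=2,th=0
[1] (2+0,0*2+1) = (2,1)
row: 0 vs 2

buggy=0 correct=2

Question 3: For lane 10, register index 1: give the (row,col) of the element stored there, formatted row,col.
L=10⇒gr=10>>2=2, th=10&3=2
[1]⇒row 2+0=2  col 2·2+1=5

2,5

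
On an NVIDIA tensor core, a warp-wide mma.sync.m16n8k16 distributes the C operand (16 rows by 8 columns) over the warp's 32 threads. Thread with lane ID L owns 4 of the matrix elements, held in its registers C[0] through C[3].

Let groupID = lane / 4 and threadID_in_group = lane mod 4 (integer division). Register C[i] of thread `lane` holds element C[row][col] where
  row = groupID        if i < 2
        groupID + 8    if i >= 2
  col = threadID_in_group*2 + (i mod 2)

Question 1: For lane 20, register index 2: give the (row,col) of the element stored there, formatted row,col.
20: g=5,t=0
[2] (5+8,0*2+0) = (13,0)

13,0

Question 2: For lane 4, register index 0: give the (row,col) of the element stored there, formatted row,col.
lane 4: G=1 (4/4), T=0 (4%4)
i=0: r=1+0=1, c=0*2+0=0

1,0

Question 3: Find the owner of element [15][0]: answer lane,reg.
r: 15->gid=7,r8=1  c: 0->tid=0,i&1=0
L=7*4+0=28  i=1*2+0=2

28,2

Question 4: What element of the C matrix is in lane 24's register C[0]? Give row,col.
6,0

lane 24: gid=6 (24/4), tid=0 (24%4)
i=0: r=6+0=6, c=0*2+0=0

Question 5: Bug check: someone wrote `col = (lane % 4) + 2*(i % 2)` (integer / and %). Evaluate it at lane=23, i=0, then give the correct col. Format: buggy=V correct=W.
`(lane % 4) + 2*(i % 2)`[23,0]=>3
L=23=>grp=23>>2=5, tig=23&3=3
[0]=>row 5+0=5  col 3·2+0=6
col: 3 vs 6

buggy=3 correct=6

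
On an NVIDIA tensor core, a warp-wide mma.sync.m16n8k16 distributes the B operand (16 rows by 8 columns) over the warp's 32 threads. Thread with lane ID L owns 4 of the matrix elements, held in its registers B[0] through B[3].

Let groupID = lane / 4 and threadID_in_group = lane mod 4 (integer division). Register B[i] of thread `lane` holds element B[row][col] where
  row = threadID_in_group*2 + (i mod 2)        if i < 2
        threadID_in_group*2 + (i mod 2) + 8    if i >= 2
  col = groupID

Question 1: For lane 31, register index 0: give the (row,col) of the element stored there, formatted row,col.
6,7

lane 31: g=7 (31/4), t=3 (31%4)
i=0: r=3*2+0+0=6, c=g=7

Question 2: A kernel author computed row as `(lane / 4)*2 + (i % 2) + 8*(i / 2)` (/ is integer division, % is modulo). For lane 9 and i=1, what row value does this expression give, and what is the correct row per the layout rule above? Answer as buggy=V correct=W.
buggy=5 correct=3

`(lane / 4)*2 + (i % 2) + 8*(i / 2)`[9,1]→5
9: G=2,T=1
[1] (1*2+1+0,2) = (3,2)
row: 5 vs 3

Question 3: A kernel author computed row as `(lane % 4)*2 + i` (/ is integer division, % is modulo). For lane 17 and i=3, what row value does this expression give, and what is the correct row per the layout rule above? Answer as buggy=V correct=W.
buggy=5 correct=11

`(lane % 4)*2 + i`[17,3]→5
17: G=4,T=1
[3] (1*2+1+8,4) = (11,4)
row: 5 vs 11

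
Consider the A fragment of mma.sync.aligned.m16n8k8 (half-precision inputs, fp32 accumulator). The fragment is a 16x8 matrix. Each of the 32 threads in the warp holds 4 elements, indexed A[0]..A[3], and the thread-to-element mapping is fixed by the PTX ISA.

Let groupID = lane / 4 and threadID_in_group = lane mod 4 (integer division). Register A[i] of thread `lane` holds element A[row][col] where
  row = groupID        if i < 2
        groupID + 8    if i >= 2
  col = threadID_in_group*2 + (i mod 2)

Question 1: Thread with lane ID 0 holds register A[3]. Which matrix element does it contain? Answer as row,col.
8,1

L=0->g=0>>2=0, t=0&3=0
[3]->row 0+8=8  col 0·2+1=1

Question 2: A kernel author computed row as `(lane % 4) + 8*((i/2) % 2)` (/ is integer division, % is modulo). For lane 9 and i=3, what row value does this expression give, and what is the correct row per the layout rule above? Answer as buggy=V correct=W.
buggy=9 correct=10

`(lane % 4) + 8*((i/2) % 2)`[9,3]->9
L=9->gid=9>>2=2, tid=9&3=1
[3]->row 2+8=10  col 1·2+1=3
row: 9 vs 10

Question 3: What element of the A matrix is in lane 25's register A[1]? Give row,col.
6,3

lane 25: G=6 (25/4), T=1 (25%4)
i=1: r=6+0=6, c=1*2+1=3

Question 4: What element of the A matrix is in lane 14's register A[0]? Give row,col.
3,4

lane 14->14/4=3, 14 mod 4=2
i=0  r:3+0->3  c:2·2+0->4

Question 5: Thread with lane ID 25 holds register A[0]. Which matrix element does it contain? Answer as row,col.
6,2

lane 25=>25/4=6, 25 mod 4=1
i=0  r:6+0=>6  c:2·1+0=>2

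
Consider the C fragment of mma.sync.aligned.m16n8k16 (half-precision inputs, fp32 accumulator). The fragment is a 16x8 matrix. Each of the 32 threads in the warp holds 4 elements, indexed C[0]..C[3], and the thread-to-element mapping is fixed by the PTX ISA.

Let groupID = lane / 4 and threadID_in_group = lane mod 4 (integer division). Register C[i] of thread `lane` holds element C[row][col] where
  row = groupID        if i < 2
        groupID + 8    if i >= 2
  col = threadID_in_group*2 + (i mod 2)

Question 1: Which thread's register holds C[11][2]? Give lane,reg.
r=11->g=3,rb=1  c=2->t=1,b0=0
L=3*4+1=13  i=1*2+0=2

13,2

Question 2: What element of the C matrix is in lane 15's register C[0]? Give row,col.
3,6

lane 15: g=3 (15/4), t=3 (15%4)
i=0: r=3+0=3, c=3*2+0=6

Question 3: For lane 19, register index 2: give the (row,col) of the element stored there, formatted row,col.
12,6

lane 19: g=4 (19/4), t=3 (19%4)
i=2: r=4+8=12, c=3*2+0=6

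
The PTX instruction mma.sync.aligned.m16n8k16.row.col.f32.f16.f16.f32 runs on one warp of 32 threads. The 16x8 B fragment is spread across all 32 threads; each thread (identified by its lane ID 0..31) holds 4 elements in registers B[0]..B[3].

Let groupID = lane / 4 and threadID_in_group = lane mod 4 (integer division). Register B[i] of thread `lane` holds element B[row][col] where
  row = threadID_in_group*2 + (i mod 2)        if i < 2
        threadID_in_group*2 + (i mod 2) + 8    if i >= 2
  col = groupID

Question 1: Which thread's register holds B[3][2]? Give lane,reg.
c: 2->gid=2  r: 3->r8=0,tid=1,i&1=1
L=2*4+1=9  i=0*2+1=1

9,1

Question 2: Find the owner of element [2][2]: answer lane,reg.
c: 2->gid=2  r: 2->r8=0,tid=1,i&1=0
L=2*4+1=9  i=0*2+0=0

9,0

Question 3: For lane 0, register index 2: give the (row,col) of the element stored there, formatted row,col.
8,0

L=0→G=0>>2=0, T=0&3=0
[2]→row 0·2+0+8=8  col G=0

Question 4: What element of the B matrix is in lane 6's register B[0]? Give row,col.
4,1

L=6⇒gr=6>>2=1, th=6&3=2
[0]⇒row 2·2+0+0=4  col gr=1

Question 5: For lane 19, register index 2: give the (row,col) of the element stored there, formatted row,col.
19: gr=4,th=3
[2] (3*2+0+8,4) = (14,4)

14,4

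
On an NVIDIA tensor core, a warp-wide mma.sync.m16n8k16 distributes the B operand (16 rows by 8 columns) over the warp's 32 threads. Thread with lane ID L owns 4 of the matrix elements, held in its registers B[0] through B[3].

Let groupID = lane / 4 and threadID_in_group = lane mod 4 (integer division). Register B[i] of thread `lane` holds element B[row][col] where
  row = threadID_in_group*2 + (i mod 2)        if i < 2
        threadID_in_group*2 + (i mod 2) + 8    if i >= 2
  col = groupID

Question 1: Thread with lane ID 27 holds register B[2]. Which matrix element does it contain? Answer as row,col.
lane 27⇒27/4=6, 27 mod 4=3
i=2  r:2·3+0+8⇒14  c:6

14,6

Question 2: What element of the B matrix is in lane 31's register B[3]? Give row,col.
15,7

L=31→G=31>>2=7, T=31&3=3
[3]→row 3·2+1+8=15  col G=7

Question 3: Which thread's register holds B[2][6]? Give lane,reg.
25,0

c=6⇒gr=6  r=2⇒Rb=0,th=1,odd=0
L=6*4+1=25  i=0*2+0=0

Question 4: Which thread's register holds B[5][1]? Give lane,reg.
c=1→G=1  r=5→rhi=0,T=2,p=1
L=1*4+2=6  i=0*2+1=1

6,1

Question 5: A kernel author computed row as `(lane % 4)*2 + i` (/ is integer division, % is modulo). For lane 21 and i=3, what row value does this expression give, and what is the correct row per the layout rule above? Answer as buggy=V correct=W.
buggy=5 correct=11

`(lane % 4)*2 + i`[21,3]->5
lane 21->21/4=5, 21 mod 4=1
i=3  r:2·1+1+8->11  c:5
row: 5 vs 11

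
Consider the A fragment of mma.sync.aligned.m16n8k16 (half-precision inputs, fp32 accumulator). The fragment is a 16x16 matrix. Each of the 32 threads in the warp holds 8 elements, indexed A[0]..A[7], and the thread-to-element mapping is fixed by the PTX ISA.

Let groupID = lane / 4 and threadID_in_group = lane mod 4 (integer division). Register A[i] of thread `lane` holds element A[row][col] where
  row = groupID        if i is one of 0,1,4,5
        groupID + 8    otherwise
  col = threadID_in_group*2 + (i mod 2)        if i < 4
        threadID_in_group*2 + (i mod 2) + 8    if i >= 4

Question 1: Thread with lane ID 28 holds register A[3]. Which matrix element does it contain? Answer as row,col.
lane 28=>28/4=7, 28 mod 4=0
i=3  r:7+8=>15  c:2·0+1+0=>1

15,1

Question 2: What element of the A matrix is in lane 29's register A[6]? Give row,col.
15,10

L=29->gid=29>>2=7, tid=29&3=1
[6]->row 7+8=15  col 1·2+0+8=10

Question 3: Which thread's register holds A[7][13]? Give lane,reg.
r: 7->gid=7,r8=0  c: 13->c8=1,tid=2,i&1=1
L=7*4+2=30  i=1*4+0*2+1=5

30,5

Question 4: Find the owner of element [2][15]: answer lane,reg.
11,5

r=2→G=2,rhi=0  c=15→chi=1,T=3,p=1
L=2*4+3=11  i=1*4+0*2+1=5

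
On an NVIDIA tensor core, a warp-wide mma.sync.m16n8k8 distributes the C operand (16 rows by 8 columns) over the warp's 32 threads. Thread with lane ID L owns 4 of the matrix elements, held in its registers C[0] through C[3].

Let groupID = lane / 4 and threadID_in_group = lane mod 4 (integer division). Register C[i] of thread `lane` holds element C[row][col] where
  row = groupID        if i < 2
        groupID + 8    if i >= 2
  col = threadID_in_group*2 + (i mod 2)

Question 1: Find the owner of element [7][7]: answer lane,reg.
r: 7->gid=7,r8=0  c: 7->tid=3,i&1=1
L=7*4+3=31  i=0*2+1=1

31,1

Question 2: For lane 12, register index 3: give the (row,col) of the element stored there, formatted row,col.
11,1

lane 12->12/4=3, 12 mod 4=0
i=3  r:3+8->11  c:2·0+1->1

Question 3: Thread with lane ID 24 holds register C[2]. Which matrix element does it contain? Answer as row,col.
lane 24->24/4=6, 24 mod 4=0
i=2  r:6+8->14  c:2·0+0->0

14,0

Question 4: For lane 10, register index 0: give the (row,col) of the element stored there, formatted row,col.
2,4

lane 10->10/4=2, 10 mod 4=2
i=0  r:2+0->2  c:2·2+0->4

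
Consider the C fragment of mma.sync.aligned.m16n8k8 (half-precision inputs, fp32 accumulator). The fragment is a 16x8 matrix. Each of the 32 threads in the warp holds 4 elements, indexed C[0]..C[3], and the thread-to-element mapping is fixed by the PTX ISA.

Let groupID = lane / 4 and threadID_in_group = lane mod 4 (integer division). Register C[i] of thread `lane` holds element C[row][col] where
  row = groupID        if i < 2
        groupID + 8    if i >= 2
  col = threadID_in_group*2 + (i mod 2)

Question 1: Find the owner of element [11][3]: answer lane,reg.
13,3

r:11=>grp=3,rB=1  c:3=>tig=1,lo=1
L=3*4+1=13  i=1*2+1=3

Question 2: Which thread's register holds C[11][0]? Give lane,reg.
r:11=>grp=3,rB=1  c:0=>tig=0,lo=0
L=3*4+0=12  i=1*2+0=2

12,2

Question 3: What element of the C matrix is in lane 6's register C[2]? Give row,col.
lane 6: grp=1 (6/4), tig=2 (6%4)
i=2: r=1+8=9, c=2*2+0=4

9,4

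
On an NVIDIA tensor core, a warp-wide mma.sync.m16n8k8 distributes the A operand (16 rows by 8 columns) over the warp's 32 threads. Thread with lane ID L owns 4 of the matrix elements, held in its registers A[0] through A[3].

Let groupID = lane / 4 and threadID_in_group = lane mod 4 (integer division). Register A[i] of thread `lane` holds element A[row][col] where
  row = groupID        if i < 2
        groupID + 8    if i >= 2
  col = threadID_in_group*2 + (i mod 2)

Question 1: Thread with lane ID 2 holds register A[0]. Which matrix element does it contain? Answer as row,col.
lane 2=>2/4=0, 2 mod 4=2
i=0  r:0+0=>0  c:2·2+0=>4

0,4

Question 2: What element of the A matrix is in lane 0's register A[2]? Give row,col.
0: G=0,T=0
[2] (0+8,0*2+0) = (8,0)

8,0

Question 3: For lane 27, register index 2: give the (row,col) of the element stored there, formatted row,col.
L=27=>grp=27>>2=6, tig=27&3=3
[2]=>row 6+8=14  col 3·2+0=6

14,6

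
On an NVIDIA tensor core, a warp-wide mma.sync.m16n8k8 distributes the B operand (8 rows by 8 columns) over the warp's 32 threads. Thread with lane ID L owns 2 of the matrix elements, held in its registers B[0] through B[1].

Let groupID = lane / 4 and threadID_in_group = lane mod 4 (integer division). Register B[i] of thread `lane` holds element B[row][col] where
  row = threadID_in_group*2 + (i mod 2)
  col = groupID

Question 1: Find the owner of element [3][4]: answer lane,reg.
17,1

c:4=>grp=4  r:3=>tig=1,lo=1
L=4*4+1=17  i=1=1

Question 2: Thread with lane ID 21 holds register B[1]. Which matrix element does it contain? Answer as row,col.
lane 21: G=5 (21/4), T=1 (21%4)
i=1: r=1*2+1=3, c=G=5

3,5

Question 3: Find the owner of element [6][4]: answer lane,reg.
c: 4->gid=4  r: 6->tid=3,i&1=0
L=4*4+3=19  i=0=0

19,0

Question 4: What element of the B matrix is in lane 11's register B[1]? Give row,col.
7,2

lane 11: G=2 (11/4), T=3 (11%4)
i=1: r=3*2+1=7, c=G=2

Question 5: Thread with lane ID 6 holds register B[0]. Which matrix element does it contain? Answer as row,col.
4,1

lane 6: g=1 (6/4), t=2 (6%4)
i=0: r=2*2+0=4, c=g=1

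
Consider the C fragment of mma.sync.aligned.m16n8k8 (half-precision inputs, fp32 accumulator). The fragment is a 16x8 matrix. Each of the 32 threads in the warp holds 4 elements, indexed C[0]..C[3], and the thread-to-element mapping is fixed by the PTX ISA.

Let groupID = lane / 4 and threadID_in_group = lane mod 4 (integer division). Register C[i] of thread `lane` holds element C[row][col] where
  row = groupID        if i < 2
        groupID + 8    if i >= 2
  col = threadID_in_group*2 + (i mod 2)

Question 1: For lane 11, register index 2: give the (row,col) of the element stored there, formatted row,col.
10,6

L=11=>grp=11>>2=2, tig=11&3=3
[2]=>row 2+8=10  col 3·2+0=6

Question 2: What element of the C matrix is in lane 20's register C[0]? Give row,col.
lane 20: grp=5 (20/4), tig=0 (20%4)
i=0: r=5+0=5, c=0*2+0=0

5,0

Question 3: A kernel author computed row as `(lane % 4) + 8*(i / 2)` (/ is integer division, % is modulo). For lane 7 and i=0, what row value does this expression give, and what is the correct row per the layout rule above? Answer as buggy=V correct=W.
buggy=3 correct=1

`(lane % 4) + 8*(i / 2)`[7,0]->3
L=7->g=7>>2=1, t=7&3=3
[0]->row 1+0=1  col 3·2+0=6
row: 3 vs 1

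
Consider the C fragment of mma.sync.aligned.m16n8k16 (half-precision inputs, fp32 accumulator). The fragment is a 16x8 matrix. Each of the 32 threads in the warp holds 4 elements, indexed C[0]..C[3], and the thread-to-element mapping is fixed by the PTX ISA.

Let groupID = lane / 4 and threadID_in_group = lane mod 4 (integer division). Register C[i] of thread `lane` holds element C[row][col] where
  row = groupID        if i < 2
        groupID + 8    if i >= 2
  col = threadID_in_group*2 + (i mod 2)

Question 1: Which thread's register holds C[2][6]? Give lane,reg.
r: 2->gid=2,r8=0  c: 6->tid=3,i&1=0
L=2*4+3=11  i=0*2+0=0

11,0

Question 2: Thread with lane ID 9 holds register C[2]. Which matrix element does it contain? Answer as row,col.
L=9→G=9>>2=2, T=9&3=1
[2]→row 2+8=10  col 1·2+0=2

10,2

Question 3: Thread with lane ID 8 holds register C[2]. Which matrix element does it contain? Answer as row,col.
L=8->gid=8>>2=2, tid=8&3=0
[2]->row 2+8=10  col 0·2+0=0

10,0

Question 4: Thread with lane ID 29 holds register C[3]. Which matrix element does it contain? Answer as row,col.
lane 29: gr=7 (29/4), th=1 (29%4)
i=3: r=7+8=15, c=1*2+1=3

15,3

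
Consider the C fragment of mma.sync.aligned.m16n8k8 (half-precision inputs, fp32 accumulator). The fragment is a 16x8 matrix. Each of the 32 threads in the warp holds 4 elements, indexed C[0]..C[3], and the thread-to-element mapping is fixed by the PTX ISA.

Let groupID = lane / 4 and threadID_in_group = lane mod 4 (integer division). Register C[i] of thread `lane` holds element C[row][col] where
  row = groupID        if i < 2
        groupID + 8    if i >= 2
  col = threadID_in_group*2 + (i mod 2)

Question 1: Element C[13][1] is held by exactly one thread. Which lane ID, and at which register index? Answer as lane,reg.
20,3

r:13=>grp=5,rB=1  c:1=>tig=0,lo=1
L=5*4+0=20  i=1*2+1=3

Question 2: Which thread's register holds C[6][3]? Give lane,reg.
r=6->g=6,rb=0  c=3->t=1,b0=1
L=6*4+1=25  i=0*2+1=1

25,1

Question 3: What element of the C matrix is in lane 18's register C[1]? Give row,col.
18: gid=4,tid=2
[1] (4+0,2*2+1) = (4,5)

4,5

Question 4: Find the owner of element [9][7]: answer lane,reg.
r=9->g=1,rb=1  c=7->t=3,b0=1
L=1*4+3=7  i=1*2+1=3

7,3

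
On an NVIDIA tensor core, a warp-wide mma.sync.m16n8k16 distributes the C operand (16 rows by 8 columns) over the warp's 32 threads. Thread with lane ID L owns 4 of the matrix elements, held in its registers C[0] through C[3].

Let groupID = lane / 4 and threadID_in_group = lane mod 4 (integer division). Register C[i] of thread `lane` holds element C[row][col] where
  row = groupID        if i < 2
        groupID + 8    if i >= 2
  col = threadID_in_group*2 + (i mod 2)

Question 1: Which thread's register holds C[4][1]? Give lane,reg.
r=4⇒gr=4,Rb=0  c=1⇒th=0,odd=1
L=4*4+0=16  i=0*2+1=1

16,1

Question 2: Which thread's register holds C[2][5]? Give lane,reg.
r: 2->gid=2,r8=0  c: 5->tid=2,i&1=1
L=2*4+2=10  i=0*2+1=1

10,1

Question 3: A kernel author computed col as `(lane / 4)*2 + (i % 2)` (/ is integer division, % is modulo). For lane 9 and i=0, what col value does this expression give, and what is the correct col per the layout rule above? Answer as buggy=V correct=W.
buggy=4 correct=2

`(lane / 4)*2 + (i % 2)`[9,0]->4
lane 9->9/4=2, 9 mod 4=1
i=0  r:2+0->2  c:2·1+0->2
col: 4 vs 2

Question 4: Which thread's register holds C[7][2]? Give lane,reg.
29,0

r: 7->gid=7,r8=0  c: 2->tid=1,i&1=0
L=7*4+1=29  i=0*2+0=0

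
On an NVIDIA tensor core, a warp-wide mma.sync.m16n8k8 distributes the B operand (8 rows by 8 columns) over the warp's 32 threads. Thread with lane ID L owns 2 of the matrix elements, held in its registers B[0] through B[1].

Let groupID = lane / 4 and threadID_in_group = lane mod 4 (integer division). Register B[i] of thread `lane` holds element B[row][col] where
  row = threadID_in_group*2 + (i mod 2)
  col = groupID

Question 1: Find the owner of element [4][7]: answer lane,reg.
30,0

c=7→G=7  r=4→T=2,p=0
L=7*4+2=30  i=0=0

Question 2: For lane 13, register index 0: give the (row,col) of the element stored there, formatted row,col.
lane 13->13/4=3, 13 mod 4=1
i=0  r:2·1+0->2  c:3

2,3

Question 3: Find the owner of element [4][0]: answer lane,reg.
c=0→G=0  r=4→T=2,p=0
L=0*4+2=2  i=0=0

2,0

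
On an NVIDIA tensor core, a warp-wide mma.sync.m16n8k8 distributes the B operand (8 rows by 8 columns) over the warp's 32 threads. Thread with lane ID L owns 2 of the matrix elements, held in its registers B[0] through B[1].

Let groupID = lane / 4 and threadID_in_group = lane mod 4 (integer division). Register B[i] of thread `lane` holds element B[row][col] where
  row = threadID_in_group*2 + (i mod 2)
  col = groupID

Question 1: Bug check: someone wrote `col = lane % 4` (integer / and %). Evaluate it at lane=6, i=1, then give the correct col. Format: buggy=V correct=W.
buggy=2 correct=1

`lane % 4`[6,1]->2
L=6->g=6>>2=1, t=6&3=2
[1]->row 2·2+1=5  col g=1
col: 2 vs 1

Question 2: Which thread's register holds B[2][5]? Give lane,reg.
c: 5->gid=5  r: 2->tid=1,i&1=0
L=5*4+1=21  i=0=0

21,0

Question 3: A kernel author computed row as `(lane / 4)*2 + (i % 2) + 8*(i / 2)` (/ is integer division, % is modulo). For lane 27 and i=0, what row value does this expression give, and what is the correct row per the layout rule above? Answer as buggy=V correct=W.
buggy=12 correct=6

`(lane / 4)*2 + (i % 2) + 8*(i / 2)`[27,0]->12
lane 27: gid=6 (27/4), tid=3 (27%4)
i=0: r=3*2+0=6, c=gid=6
row: 12 vs 6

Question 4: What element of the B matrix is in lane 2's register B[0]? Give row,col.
lane 2⇒2/4=0, 2 mod 4=2
i=0  r:2·2+0⇒4  c:0

4,0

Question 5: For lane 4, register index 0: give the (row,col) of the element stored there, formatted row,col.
lane 4: gid=1 (4/4), tid=0 (4%4)
i=0: r=0*2+0=0, c=gid=1

0,1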